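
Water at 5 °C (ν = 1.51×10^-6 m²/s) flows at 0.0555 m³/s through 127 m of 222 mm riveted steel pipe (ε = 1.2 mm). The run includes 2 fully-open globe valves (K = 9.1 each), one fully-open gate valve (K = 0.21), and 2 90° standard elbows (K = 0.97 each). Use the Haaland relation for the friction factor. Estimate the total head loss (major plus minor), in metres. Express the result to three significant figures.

H_L ≈ 4.02 m

V = 4Q/(πD²) = 1.434 m/s; V²/2g = 0.1048 m
Re = 2.11×10^5, ε/D = 0.00541 → f = 0.03155 (Haaland)
Major: h_f = f(L/D)·V²/2g = 0.03155·572.1·0.1048 = 1.891 m
Minor: ΣK = 20.3; h_m = ΣK·V²/2g = 2.132 m
Total H_L = 1.891 + 2.132 = 4.024 m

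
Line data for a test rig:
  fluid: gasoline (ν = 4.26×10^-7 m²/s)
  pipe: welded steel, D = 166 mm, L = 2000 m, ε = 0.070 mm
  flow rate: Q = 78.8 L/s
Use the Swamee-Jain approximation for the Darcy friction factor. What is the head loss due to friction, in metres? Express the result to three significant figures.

h_f ≈ 135 m

V = 4Q/(πD²) = 4·0.0788/(π·0.166²) = 3.641 m/s
Re = VD/ν = 3.641·0.166/4.26×10^-7 = 1.42×10^6 → turbulent
ε/D = 0.070/166 = 4.22×10^-4
Swamee-Jain: f = 0.01657
h_f = f(L/D)V²/(2g) = 0.01657·(2000/0.166)·3.641²/(2·9.81) = 134.9 m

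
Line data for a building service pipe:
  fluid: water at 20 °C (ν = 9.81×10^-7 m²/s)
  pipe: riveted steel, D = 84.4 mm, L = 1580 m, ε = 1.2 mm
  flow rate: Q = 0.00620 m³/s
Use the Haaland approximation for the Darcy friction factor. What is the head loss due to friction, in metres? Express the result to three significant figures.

V = 4Q/(πD²) = 4·0.00620/(π·0.0844²) = 1.108 m/s
Re = VD/ν = 1.108·0.0844/9.81×10^-7 = 9.53×10^4 → turbulent
ε/D = 1.2/84.4 = 0.0142
Haaland: f = 0.04342
h_f = f(L/D)V²/(2g) = 0.04342·(1580/0.0844)·1.108²/(2·9.81) = 50.88 m

h_f ≈ 50.9 m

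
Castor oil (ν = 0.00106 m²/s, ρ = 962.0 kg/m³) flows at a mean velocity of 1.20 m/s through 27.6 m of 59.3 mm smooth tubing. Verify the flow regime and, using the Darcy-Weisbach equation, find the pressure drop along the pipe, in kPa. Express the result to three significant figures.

Δp ≈ 307 kPa

Re = VD/ν = 1.20·0.05930/0.00106 = 67.1 → laminar (Re < 2300)
f = 64/Re = 0.9533
h_f = f(L/D)V²/(2g) = 0.9533·(27.6/0.05930)·1.20²/(2·9.81) = 32.57 m
Δp = ρg·h_f = 962.0·9.81·32.57 = 307.3 kPa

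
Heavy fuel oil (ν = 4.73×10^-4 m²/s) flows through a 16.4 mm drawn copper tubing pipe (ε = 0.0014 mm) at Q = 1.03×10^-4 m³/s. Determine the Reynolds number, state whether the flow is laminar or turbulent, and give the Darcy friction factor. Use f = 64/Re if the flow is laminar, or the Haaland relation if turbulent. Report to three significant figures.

Re ≈ 16.9; laminar; f = 64/Re ≈ 3.79

V = 4Q/(πD²) = 0.4876 m/s
Re = VD/ν = 0.4876·0.0164/4.73×10^-4 = 16.9
Re < 2300 → laminar → f = 64/Re = 3.786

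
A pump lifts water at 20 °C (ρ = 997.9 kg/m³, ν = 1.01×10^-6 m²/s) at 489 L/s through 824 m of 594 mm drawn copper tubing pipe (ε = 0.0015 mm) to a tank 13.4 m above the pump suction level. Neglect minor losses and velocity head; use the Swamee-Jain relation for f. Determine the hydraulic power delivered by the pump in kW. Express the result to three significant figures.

P_hyd ≈ 76.4 kW

V = 4Q/(πD²) = 1.765 m/s; Re = 1.04×10^6; ε/D = 2.53×10^-6; f = 0.01160
h_f = f(L/D)V²/2g = 2.554 m
Total head H = z + h_f = 13.4 + 2.554 = 15.95 m
P_hyd = ρgQH = 997.9·9.81·0.489·15.95 = 76.37 kW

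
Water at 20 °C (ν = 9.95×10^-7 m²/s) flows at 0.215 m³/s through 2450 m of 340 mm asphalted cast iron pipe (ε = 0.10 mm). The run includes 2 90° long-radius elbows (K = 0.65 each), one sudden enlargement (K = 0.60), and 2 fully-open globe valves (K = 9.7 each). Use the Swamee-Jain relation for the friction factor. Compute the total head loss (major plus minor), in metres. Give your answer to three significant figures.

H_L ≈ 38.8 m

V = 4Q/(πD²) = 2.368 m/s; V²/2g = 0.2858 m
Re = 8.09×10^5, ε/D = 2.94×10^-4 → f = 0.01586 (Swamee-Jain)
Major: h_f = f(L/D)·V²/2g = 0.01586·7206·0.2858 = 32.67 m
Minor: ΣK = 21.3; h_m = ΣK·V²/2g = 6.088 m
Total H_L = 32.67 + 6.088 = 38.76 m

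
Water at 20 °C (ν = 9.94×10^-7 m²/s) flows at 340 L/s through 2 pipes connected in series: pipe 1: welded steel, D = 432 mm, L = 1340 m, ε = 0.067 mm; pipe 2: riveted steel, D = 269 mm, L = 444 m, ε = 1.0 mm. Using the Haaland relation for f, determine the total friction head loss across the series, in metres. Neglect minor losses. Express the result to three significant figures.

Pipe 1: V = 2.320 m/s, Re = 1.01×10^6, ε/D = 1.55×10^-4, f = 0.01406, h_1 = f(L/D)V²/2g = 11.96 m
Pipe 2: V = 5.983 m/s, Re = 1.62×10^6, ε/D = 0.00372, f = 0.02794, h_2 = f(L/D)V²/2g = 84.12 m
Series → Q common, losses add: H = Σh = 96.08 m

H ≈ 96.1 m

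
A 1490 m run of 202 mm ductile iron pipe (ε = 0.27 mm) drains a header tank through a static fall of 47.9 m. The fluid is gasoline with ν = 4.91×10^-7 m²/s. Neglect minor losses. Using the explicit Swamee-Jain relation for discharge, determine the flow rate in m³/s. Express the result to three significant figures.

Swamee-Jain (Type II): Q = -0.965·√(gD⁵h_f/L)·ln[ε/(3.7D) + √(3.17ν²L/(gD³h_f))]
√(gD⁵h_f/L) = √(9.81·0.202⁵·47.9/1490) = 0.01030
ε/(3.7D) = 3.61×10^-4; √(3.17ν²L/(gD³h_f)) = 1.71×10^-5
Q = -0.965·0.01030·ln(3.784×10^-4) = 0.07831 m³/s
Check: V = 2.44 m/s, Re = 1.01×10^6, f = 0.02143, h_f = 48.1 m ≈ 47.9 m ✓

Q ≈ 0.0783 m³/s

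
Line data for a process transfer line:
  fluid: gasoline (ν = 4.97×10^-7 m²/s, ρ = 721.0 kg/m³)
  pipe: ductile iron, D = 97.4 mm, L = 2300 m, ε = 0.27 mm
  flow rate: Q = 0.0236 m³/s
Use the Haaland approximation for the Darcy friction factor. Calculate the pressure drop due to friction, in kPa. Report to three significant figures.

Δp ≈ 2210 kPa

V = 4Q/(πD²) = 4·0.0236/(π·0.0974²) = 3.167 m/s
Re = VD/ν = 3.167·0.0974/4.97×10^-7 = 6.21×10^5 → turbulent
ε/D = 0.27/97.4 = 0.00277
Haaland: f = 0.02585
h_f = f(L/D)V²/(2g) = 0.02585·(2300/0.0974)·3.167²/(2·9.81) = 312.2 m
Δp = ρg·h_f = 721.0·9.81·312.2 = 2208 kPa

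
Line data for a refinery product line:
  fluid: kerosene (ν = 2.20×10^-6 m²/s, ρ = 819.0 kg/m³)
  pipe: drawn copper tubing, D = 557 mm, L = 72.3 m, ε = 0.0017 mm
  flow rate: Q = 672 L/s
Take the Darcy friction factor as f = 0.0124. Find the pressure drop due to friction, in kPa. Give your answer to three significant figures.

V = 4Q/(πD²) = 4·0.672/(π·0.557²) = 2.758 m/s
h_f = f(L/D)V²/(2g) = 0.01240·(72.3/0.557)·2.758²/(2·9.81) = 0.6239 m
Δp = ρg·h_f = 819.0·9.81·0.6239 = 5.013 kPa

Δp ≈ 5.01 kPa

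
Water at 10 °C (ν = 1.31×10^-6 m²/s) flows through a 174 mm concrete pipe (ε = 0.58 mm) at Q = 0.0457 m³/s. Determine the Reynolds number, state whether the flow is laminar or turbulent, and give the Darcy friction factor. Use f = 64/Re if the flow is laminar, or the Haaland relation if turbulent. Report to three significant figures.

Re ≈ 2.55×10^5; turbulent; f ≈ 0.0275

V = 4Q/(πD²) = 1.922 m/s
Re = VD/ν = 1.922·0.174/1.31×10^-6 = 2.55×10^5
Re > 4000 → turbulent; ε/D = 0.00333
Haaland: f = 0.02745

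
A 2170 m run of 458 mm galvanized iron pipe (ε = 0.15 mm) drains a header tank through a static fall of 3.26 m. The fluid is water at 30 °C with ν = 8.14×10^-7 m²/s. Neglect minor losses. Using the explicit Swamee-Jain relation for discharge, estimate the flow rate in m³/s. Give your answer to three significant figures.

Q ≈ 0.149 m³/s

Swamee-Jain (Type II): Q = -0.965·√(gD⁵h_f/L)·ln[ε/(3.7D) + √(3.17ν²L/(gD³h_f))]
√(gD⁵h_f/L) = √(9.81·0.458⁵·3.26/2170) = 0.01723
ε/(3.7D) = 8.85×10^-5; √(3.17ν²L/(gD³h_f)) = 3.85×10^-5
Q = -0.965·0.01723·ln(1.270×10^-4) = 0.1492 m³/s
Check: V = 0.906 m/s, Re = 5.10×10^5, f = 0.01657, h_f = 3.28 m ≈ 3.26 m ✓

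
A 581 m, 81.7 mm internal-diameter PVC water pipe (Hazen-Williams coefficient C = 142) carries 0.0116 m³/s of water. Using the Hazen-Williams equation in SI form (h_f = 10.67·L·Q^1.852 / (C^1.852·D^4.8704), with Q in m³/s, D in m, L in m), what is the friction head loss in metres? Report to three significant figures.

h_f = 10.67·581·0.0116^1.852 / (142^1.852·0.0817^4.8704) = 33.08 m

h_f ≈ 33.1 m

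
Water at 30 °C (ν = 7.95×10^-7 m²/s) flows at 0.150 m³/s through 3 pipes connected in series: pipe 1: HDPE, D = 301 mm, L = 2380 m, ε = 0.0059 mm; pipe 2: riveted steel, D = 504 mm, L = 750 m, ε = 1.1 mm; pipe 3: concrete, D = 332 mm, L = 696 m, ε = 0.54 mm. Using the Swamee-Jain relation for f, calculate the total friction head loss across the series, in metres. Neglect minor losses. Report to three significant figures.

H ≈ 30.6 m

Pipe 1: V = 2.108 m/s, Re = 7.98×10^5, ε/D = 1.96×10^-5, f = 0.01247, h_1 = f(L/D)V²/2g = 22.33 m
Pipe 2: V = 0.7519 m/s, Re = 4.77×10^5, ε/D = 0.00218, f = 0.02445, h_2 = f(L/D)V²/2g = 1.048 m
Pipe 3: V = 1.733 m/s, Re = 7.24×10^5, ε/D = 0.00163, f = 0.02258, h_3 = f(L/D)V²/2g = 7.242 m
Series → Q common, losses add: H = Σh = 30.62 m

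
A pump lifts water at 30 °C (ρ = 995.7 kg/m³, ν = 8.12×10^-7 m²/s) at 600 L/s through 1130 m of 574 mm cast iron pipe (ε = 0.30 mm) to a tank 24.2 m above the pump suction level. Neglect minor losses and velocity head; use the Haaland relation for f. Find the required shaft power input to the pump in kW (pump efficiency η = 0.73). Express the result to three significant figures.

P_shaft ≈ 269 kW

V = 4Q/(πD²) = 2.319 m/s; Re = 1.64×10^6; ε/D = 5.23×10^-4; f = 0.01716
h_f = f(L/D)V²/2g = 9.259 m
Total head H = z + h_f = 24.2 + 9.259 = 33.46 m
P_hyd = ρgQH = 995.7·9.81·0.600·33.46 = 196.1 kW
P_shaft = P_hyd/η = 196.1/0.73 = 268.6 kW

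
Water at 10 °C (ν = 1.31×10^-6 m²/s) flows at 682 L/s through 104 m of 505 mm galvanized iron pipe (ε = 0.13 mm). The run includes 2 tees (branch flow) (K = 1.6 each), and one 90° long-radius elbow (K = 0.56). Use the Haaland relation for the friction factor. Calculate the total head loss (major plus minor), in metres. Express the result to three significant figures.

V = 4Q/(πD²) = 3.405 m/s; V²/2g = 0.5909 m
Re = 1.31×10^6, ε/D = 2.57×10^-4 → f = 0.01504 (Haaland)
Major: h_f = f(L/D)·V²/2g = 0.01504·205.9·0.5909 = 1.831 m
Minor: ΣK = 3.76; h_m = ΣK·V²/2g = 2.222 m
Total H_L = 1.831 + 2.222 = 4.052 m

H_L ≈ 4.05 m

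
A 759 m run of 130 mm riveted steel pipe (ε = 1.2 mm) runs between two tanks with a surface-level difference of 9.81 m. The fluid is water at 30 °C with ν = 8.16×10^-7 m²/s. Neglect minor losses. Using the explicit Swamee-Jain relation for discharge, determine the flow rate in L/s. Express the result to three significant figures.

Q ≈ 12.5 L/s

Swamee-Jain (Type II): Q = -0.965·√(gD⁵h_f/L)·ln[ε/(3.7D) + √(3.17ν²L/(gD³h_f))]
√(gD⁵h_f/L) = √(9.81·0.130⁵·9.81/759) = 0.002170
ε/(3.7D) = 0.00249; √(3.17ν²L/(gD³h_f)) = 8.70×10^-5
Q = -0.965·0.002170·ln(0.002582) = 0.01248 m³/s
Check: V = 0.940 m/s, Re = 1.50×10^5, f = 0.03751, h_f = 9.86 m ≈ 9.81 m ✓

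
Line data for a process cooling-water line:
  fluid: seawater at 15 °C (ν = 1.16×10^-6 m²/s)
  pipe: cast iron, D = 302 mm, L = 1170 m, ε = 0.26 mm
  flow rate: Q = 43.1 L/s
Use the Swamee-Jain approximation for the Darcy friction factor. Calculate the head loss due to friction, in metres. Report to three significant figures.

h_f ≈ 1.50 m

V = 4Q/(πD²) = 4·0.0431/(π·0.302²) = 0.6017 m/s
Re = VD/ν = 0.6017·0.302/1.16×10^-6 = 1.57×10^5 → turbulent
ε/D = 0.26/302 = 8.61×10^-4
Swamee-Jain: f = 0.02099
h_f = f(L/D)V²/(2g) = 0.02099·(1170/0.302)·0.6017²/(2·9.81) = 1.501 m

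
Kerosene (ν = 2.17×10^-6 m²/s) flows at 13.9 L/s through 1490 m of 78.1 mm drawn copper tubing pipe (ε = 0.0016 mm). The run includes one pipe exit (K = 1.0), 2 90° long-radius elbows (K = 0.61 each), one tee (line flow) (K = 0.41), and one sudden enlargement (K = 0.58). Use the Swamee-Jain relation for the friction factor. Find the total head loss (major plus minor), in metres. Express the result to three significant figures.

V = 4Q/(πD²) = 2.902 m/s; V²/2g = 0.4291 m
Re = 1.04×10^5, ε/D = 2.05×10^-5 → f = 0.01783 (Swamee-Jain)
Major: h_f = f(L/D)·V²/2g = 0.01783·19078·0.4291 = 146.0 m
Minor: ΣK = 3.21; h_m = ΣK·V²/2g = 1.377 m
Total H_L = 146.0 + 1.377 = 147.3 m

H_L ≈ 147 m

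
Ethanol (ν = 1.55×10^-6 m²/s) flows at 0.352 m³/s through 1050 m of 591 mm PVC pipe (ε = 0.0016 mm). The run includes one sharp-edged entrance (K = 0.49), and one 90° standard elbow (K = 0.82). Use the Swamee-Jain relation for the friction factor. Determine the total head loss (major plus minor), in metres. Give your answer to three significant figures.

H_L ≈ 2.08 m

V = 4Q/(πD²) = 1.283 m/s; V²/2g = 0.08392 m
Re = 4.89×10^5, ε/D = 2.71×10^-6 → f = 0.01318 (Swamee-Jain)
Major: h_f = f(L/D)·V²/2g = 0.01318·1777·0.08392 = 1.966 m
Minor: ΣK = 1.31; h_m = ΣK·V²/2g = 0.1099 m
Total H_L = 1.966 + 0.1099 = 2.076 m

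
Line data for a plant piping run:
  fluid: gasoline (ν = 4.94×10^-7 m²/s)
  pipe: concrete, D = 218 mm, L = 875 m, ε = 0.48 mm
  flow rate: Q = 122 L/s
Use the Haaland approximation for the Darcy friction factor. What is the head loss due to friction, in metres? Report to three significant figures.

h_f ≈ 52.9 m

V = 4Q/(πD²) = 4·0.122/(π·0.218²) = 3.269 m/s
Re = VD/ν = 3.269·0.218/4.94×10^-7 = 1.44×10^6 → turbulent
ε/D = 0.48/218 = 0.00220
Haaland: f = 0.02418
h_f = f(L/D)V²/(2g) = 0.02418·(875/0.218)·3.269²/(2·9.81) = 52.86 m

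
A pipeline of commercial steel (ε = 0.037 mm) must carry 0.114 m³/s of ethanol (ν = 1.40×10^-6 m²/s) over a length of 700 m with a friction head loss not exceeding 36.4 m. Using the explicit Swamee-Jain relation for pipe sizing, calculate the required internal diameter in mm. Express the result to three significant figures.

Swamee-Jain (Type III): D = 0.66·[ε^1.25·(LQ²/(gh_f))^4.75 + ν·Q^9.4·(L/(gh_f))^5.2]^0.04
LQ²/(gh_f) = 0.02548; L/(gh_f) = 1.960
Term 1 = ε^1.25·(…)^4.75 = 7.75×10^-14; Term 2 = ν·Q^9.4·(…)^5.2 = 6.33×10^-14
D = 0.66·(7.75×10^-14 + 6.33×10^-14)^0.04 = 0.2021 m = 202 mm
Check: V = 3.56 m/s, Re = 5.13×10^5, f = 0.01532, h_f = 34.2 m ≈ 36.4 m ✓

D ≈ 202 mm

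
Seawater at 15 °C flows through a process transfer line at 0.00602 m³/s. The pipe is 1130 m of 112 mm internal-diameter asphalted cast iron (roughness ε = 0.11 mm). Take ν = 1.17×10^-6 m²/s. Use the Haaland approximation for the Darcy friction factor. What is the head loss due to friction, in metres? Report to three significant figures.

h_f ≈ 4.45 m

V = 4Q/(πD²) = 4·0.00602/(π·0.112²) = 0.6110 m/s
Re = VD/ν = 0.6110·0.112/1.17×10^-6 = 5.85×10^4 → turbulent
ε/D = 0.11/112 = 9.82×10^-4
Haaland: f = 0.02320
h_f = f(L/D)V²/(2g) = 0.02320·(1130/0.112)·0.6110²/(2·9.81) = 4.455 m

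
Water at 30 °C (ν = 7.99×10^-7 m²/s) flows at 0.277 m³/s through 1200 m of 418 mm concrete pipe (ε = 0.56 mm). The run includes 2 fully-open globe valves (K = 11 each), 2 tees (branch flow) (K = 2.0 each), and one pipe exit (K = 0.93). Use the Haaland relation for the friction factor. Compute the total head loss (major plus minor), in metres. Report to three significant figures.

H_L ≈ 18.3 m

V = 4Q/(πD²) = 2.019 m/s; V²/2g = 0.2077 m
Re = 1.06×10^6, ε/D = 0.00134 → f = 0.02136 (Haaland)
Major: h_f = f(L/D)·V²/2g = 0.02136·2871·0.2077 = 12.73 m
Minor: ΣK = 26.9; h_m = ΣK·V²/2g = 5.593 m
Total H_L = 12.73 + 5.593 = 18.33 m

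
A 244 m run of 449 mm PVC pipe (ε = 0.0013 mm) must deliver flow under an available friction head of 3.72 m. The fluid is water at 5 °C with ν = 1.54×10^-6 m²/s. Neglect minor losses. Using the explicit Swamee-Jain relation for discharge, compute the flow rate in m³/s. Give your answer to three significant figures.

Swamee-Jain (Type II): Q = -0.965·√(gD⁵h_f/L)·ln[ε/(3.7D) + √(3.17ν²L/(gD³h_f))]
√(gD⁵h_f/L) = √(9.81·0.449⁵·3.72/244) = 0.05224
ε/(3.7D) = 7.83×10^-7; √(3.17ν²L/(gD³h_f)) = 2.36×10^-5
Q = -0.965·0.05224·ln(2.435×10^-5) = 0.5356 m³/s
Check: V = 3.38 m/s, Re = 9.86×10^5, f = 0.01171, h_f = 3.71 m ≈ 3.72 m ✓

Q ≈ 0.536 m³/s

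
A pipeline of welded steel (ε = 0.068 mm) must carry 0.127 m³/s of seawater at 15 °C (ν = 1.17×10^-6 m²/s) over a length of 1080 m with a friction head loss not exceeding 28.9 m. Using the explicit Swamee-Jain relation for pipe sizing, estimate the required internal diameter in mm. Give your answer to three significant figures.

Swamee-Jain (Type III): D = 0.66·[ε^1.25·(LQ²/(gh_f))^4.75 + ν·Q^9.4·(L/(gh_f))^5.2]^0.04
LQ²/(gh_f) = 0.06144; L/(gh_f) = 3.809
Term 1 = ε^1.25·(…)^4.75 = 1.09×10^-11; Term 2 = ν·Q^9.4·(…)^5.2 = 4.62×10^-12
D = 0.66·(1.09×10^-11 + 4.62×10^-12)^0.04 = 0.2439 m = 244 mm
Check: V = 2.72 m/s, Re = 5.67×10^5, f = 0.01606, h_f = 26.8 m ≈ 28.9 m ✓

D ≈ 244 mm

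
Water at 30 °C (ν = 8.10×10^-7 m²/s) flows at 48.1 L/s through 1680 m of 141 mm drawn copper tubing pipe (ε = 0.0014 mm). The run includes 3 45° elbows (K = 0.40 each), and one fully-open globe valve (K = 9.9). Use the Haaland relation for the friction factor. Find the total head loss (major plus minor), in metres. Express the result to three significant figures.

H_L ≈ 80.4 m

V = 4Q/(πD²) = 3.080 m/s; V²/2g = 0.4837 m
Re = 5.36×10^5, ε/D = 9.93×10^-6 → f = 0.01302 (Haaland)
Major: h_f = f(L/D)·V²/2g = 0.01302·11915·0.4837 = 75.03 m
Minor: ΣK = 11.1; h_m = ΣK·V²/2g = 5.369 m
Total H_L = 75.03 + 5.369 = 80.39 m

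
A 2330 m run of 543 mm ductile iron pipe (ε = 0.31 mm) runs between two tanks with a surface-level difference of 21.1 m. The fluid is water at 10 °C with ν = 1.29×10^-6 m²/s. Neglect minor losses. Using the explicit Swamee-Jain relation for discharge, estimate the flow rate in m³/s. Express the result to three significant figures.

Swamee-Jain (Type II): Q = -0.965·√(gD⁵h_f/L)·ln[ε/(3.7D) + √(3.17ν²L/(gD³h_f))]
√(gD⁵h_f/L) = √(9.81·0.543⁵·21.1/2330) = 0.06476
ε/(3.7D) = 1.54×10^-4; √(3.17ν²L/(gD³h_f)) = 1.93×10^-5
Q = -0.965·0.06476·ln(1.736×10^-4) = 0.5411 m³/s
Check: V = 2.34 m/s, Re = 9.84×10^5, f = 0.01777, h_f = 21.2 m ≈ 21.1 m ✓

Q ≈ 0.541 m³/s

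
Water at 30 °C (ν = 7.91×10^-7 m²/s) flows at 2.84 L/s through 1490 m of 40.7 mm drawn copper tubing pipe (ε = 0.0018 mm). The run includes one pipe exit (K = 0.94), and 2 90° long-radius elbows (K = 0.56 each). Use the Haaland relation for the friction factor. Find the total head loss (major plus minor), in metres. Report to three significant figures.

H_L ≈ 157 m

V = 4Q/(πD²) = 2.183 m/s; V²/2g = 0.2429 m
Re = 1.12×10^5, ε/D = 4.42×10^-5 → f = 0.01760 (Haaland)
Major: h_f = f(L/D)·V²/2g = 0.01760·36609·0.2429 = 156.5 m
Minor: ΣK = 2.06; h_m = ΣK·V²/2g = 0.5003 m
Total H_L = 156.5 + 0.5003 = 157.0 m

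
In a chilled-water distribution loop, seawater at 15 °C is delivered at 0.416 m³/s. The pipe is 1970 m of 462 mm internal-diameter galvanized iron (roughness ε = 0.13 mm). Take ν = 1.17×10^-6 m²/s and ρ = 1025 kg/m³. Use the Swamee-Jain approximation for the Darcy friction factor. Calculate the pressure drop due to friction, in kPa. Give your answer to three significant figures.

V = 4Q/(πD²) = 4·0.416/(π·0.462²) = 2.482 m/s
Re = VD/ν = 2.482·0.462/1.17×10^-6 = 9.80×10^5 → turbulent
ε/D = 0.13/462 = 2.81×10^-4
Swamee-Jain: f = 0.01560
h_f = f(L/D)V²/(2g) = 0.01560·(1970/0.462)·2.482²/(2·9.81) = 20.88 m
Δp = ρg·h_f = 1025·9.81·20.88 = 210.0 kPa

Δp ≈ 210 kPa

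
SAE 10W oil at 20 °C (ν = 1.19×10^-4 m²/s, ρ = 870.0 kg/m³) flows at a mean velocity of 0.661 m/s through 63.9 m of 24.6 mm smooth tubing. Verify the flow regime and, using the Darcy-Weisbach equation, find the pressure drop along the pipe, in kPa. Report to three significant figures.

Re = VD/ν = 0.661·0.02460/1.19×10^-4 = 137 → laminar (Re < 2300)
f = 64/Re = 0.4684
h_f = f(L/D)V²/(2g) = 0.4684·(63.9/0.02460)·0.661²/(2·9.81) = 27.09 m
Δp = ρg·h_f = 870.0·9.81·27.09 = 231.2 kPa

Δp ≈ 231 kPa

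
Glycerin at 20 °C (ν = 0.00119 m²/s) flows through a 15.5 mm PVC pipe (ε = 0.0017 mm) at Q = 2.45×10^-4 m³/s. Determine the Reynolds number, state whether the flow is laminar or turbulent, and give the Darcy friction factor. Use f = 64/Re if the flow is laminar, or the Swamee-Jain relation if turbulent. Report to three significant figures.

Re ≈ 16.9; laminar; f = 64/Re ≈ 3.78

V = 4Q/(πD²) = 1.298 m/s
Re = VD/ν = 1.298·0.0155/0.00119 = 16.9
Re < 2300 → laminar → f = 64/Re = 3.784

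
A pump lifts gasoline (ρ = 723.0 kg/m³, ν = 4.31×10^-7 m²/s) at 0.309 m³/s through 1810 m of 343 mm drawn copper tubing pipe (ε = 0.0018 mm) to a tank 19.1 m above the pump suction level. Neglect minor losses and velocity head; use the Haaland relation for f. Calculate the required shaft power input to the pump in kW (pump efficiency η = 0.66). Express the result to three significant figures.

V = 4Q/(πD²) = 3.344 m/s; Re = 2.66×10^6; ε/D = 5.25×10^-6; f = 0.01007
h_f = f(L/D)V²/2g = 30.30 m
Total head H = z + h_f = 19.1 + 30.30 = 49.40 m
P_hyd = ρgQH = 723.0·9.81·0.309·49.40 = 108.3 kW
P_shaft = P_hyd/η = 108.3/0.66 = 164.0 kW

P_shaft ≈ 164 kW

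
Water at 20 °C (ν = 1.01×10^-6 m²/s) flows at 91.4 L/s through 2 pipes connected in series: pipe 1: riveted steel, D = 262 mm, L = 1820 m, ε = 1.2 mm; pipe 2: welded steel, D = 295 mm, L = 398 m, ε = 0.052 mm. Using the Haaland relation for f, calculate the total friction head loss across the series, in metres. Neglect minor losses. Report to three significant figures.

H ≈ 32.3 m

Pipe 1: V = 1.695 m/s, Re = 4.40×10^5, ε/D = 0.00458, f = 0.02985, h_1 = f(L/D)V²/2g = 30.37 m
Pipe 2: V = 1.337 m/s, Re = 3.91×10^5, ε/D = 1.76×10^-4, f = 0.01542, h_2 = f(L/D)V²/2g = 1.896 m
Series → Q common, losses add: H = Σh = 32.27 m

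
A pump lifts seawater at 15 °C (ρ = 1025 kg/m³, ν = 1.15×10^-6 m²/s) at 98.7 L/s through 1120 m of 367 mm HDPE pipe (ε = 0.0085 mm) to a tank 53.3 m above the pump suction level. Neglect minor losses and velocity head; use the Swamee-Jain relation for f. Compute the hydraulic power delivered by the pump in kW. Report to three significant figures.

P_hyd ≈ 54.9 kW

V = 4Q/(πD²) = 0.9330 m/s; Re = 2.98×10^5; ε/D = 2.32×10^-5; f = 0.01466
h_f = f(L/D)V²/2g = 1.985 m
Total head H = z + h_f = 53.3 + 1.985 = 55.29 m
P_hyd = ρgQH = 1025·9.81·0.0987·55.29 = 54.87 kW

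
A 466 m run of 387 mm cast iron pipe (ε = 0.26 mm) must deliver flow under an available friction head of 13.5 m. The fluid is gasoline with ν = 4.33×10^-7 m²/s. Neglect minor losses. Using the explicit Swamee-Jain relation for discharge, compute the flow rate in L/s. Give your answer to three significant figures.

Q ≈ 411 L/s

Swamee-Jain (Type II): Q = -0.965·√(gD⁵h_f/L)·ln[ε/(3.7D) + √(3.17ν²L/(gD³h_f))]
√(gD⁵h_f/L) = √(9.81·0.387⁵·13.5/466) = 0.04967
ε/(3.7D) = 1.82×10^-4; √(3.17ν²L/(gD³h_f)) = 6.01×10^-6
Q = -0.965·0.04967·ln(1.876×10^-4) = 0.4113 m³/s
Check: V = 3.50 m/s, Re = 3.13×10^6, f = 0.01805, h_f = 13.5 m ≈ 13.5 m ✓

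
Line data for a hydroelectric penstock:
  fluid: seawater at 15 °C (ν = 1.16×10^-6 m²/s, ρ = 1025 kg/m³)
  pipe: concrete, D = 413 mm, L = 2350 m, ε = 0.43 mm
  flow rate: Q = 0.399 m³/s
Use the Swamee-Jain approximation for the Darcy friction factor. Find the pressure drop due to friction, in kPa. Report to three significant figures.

V = 4Q/(πD²) = 4·0.399/(π·0.413²) = 2.978 m/s
Re = VD/ν = 2.978·0.413/1.16×10^-6 = 1.06×10^6 → turbulent
ε/D = 0.43/413 = 0.00104
Swamee-Jain: f = 0.02019
h_f = f(L/D)V²/(2g) = 0.02019·(2350/0.413)·2.978²/(2·9.81) = 51.95 m
Δp = ρg·h_f = 1025·9.81·51.95 = 522.4 kPa

Δp ≈ 522 kPa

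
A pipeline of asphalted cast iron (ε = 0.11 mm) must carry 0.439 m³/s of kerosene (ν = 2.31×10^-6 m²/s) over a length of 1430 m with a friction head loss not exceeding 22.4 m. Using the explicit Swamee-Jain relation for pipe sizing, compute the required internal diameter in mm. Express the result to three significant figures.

Swamee-Jain (Type III): D = 0.66·[ε^1.25·(LQ²/(gh_f))^4.75 + ν·Q^9.4·(L/(gh_f))^5.2]^0.04
LQ²/(gh_f) = 1.254; L/(gh_f) = 6.508
Term 1 = ε^1.25·(…)^4.75 = 3.30×10^-5; Term 2 = ν·Q^9.4·(…)^5.2 = 1.71×10^-5
D = 0.66·(3.30×10^-5 + 1.71×10^-5)^0.04 = 0.4442 m = 444 mm
Check: V = 2.83 m/s, Re = 5.45×10^5, f = 0.01584, h_f = 20.9 m ≈ 22.4 m ✓

D ≈ 444 mm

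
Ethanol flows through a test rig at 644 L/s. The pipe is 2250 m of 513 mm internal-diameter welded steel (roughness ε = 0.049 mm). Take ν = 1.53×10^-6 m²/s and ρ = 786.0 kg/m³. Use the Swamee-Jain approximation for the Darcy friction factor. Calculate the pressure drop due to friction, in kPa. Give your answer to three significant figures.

Δp ≈ 224 kPa

V = 4Q/(πD²) = 4·0.644/(π·0.513²) = 3.116 m/s
Re = VD/ν = 3.116·0.513/1.53×10^-6 = 1.04×10^6 → turbulent
ε/D = 0.049/513 = 9.55×10^-5
Swamee-Jain: f = 0.01339
h_f = f(L/D)V²/(2g) = 0.01339·(2250/0.513)·3.116²/(2·9.81) = 29.06 m
Δp = ρg·h_f = 786.0·9.81·29.06 = 224.1 kPa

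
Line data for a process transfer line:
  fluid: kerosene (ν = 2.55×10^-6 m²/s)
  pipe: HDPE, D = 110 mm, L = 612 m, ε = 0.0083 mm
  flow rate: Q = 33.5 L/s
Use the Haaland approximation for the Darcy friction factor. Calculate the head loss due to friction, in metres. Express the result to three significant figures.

V = 4Q/(πD²) = 4·0.0335/(π·0.110²) = 3.525 m/s
Re = VD/ν = 3.525·0.110/2.55×10^-6 = 1.52×10^5 → turbulent
ε/D = 0.0083/110 = 7.55×10^-5
Haaland: f = 0.01679
h_f = f(L/D)V²/(2g) = 0.01679·(612/0.110)·3.525²/(2·9.81) = 59.16 m

h_f ≈ 59.2 m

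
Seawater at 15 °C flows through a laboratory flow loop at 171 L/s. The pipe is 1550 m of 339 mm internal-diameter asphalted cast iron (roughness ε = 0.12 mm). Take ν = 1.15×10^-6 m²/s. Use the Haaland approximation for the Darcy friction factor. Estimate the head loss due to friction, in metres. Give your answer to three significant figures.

h_f ≈ 13.8 m

V = 4Q/(πD²) = 4·0.171/(π·0.339²) = 1.895 m/s
Re = VD/ν = 1.895·0.339/1.15×10^-6 = 5.58×10^5 → turbulent
ε/D = 0.12/339 = 3.54×10^-4
Haaland: f = 0.01647
h_f = f(L/D)V²/(2g) = 0.01647·(1550/0.339)·1.895²/(2·9.81) = 13.78 m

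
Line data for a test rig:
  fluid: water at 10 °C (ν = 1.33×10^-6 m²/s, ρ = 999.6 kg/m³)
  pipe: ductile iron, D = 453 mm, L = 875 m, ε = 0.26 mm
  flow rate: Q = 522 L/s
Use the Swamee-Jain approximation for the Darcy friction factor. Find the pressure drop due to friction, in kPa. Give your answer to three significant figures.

V = 4Q/(πD²) = 4·0.522/(π·0.453²) = 3.239 m/s
Re = VD/ν = 3.239·0.453/1.33×10^-6 = 1.10×10^6 → turbulent
ε/D = 0.26/453 = 5.74×10^-4
Swamee-Jain: f = 0.01774
h_f = f(L/D)V²/(2g) = 0.01774·(875/0.453)·3.239²/(2·9.81) = 18.32 m
Δp = ρg·h_f = 999.6·9.81·18.32 = 179.6 kPa

Δp ≈ 180 kPa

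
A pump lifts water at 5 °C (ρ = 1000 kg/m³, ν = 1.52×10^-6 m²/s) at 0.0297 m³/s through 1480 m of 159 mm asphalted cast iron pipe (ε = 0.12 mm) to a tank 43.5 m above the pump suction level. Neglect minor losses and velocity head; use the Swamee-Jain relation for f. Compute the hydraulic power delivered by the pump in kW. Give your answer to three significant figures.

V = 4Q/(πD²) = 1.496 m/s; Re = 1.56×10^5; ε/D = 7.55×10^-4; f = 0.02055
h_f = f(L/D)V²/2g = 21.82 m
Total head H = z + h_f = 43.5 + 21.82 = 65.32 m
P_hyd = ρgQH = 1000·9.81·0.0297·65.32 = 19.03 kW

P_hyd ≈ 19.0 kW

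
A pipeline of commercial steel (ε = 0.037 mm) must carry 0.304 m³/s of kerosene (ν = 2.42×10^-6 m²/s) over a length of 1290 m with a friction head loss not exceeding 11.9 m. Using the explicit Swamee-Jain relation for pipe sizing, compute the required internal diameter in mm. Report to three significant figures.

Swamee-Jain (Type III): D = 0.66·[ε^1.25·(LQ²/(gh_f))^4.75 + ν·Q^9.4·(L/(gh_f))^5.2]^0.04
LQ²/(gh_f) = 1.021; L/(gh_f) = 11.05
Term 1 = ε^1.25·(…)^4.75 = 3.19×10^-6; Term 2 = ν·Q^9.4·(…)^5.2 = 8.88×10^-6
D = 0.66·(3.19×10^-6 + 8.88×10^-6)^0.04 = 0.4196 m = 420 mm
Check: V = 2.20 m/s, Re = 3.81×10^5, f = 0.01483, h_f = 11.2 m ≈ 11.9 m ✓

D ≈ 420 mm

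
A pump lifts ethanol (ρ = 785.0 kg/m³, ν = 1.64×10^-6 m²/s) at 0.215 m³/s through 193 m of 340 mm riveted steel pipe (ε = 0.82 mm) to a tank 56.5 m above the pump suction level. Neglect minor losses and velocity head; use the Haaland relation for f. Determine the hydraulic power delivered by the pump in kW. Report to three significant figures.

P_hyd ≈ 100 kW

V = 4Q/(πD²) = 2.368 m/s; Re = 4.91×10^5; ε/D = 0.00241; f = 0.02497
h_f = f(L/D)V²/2g = 4.051 m
Total head H = z + h_f = 56.5 + 4.051 = 60.55 m
P_hyd = ρgQH = 785.0·9.81·0.215·60.55 = 100.3 kW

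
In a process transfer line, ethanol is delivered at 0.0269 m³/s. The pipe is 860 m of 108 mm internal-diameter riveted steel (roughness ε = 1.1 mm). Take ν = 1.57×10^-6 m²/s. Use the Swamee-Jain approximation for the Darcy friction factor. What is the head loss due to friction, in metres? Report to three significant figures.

V = 4Q/(πD²) = 4·0.0269/(π·0.108²) = 2.936 m/s
Re = VD/ν = 2.936·0.108/1.57×10^-6 = 2.02×10^5 → turbulent
ε/D = 1.1/108 = 0.0102
Swamee-Jain: f = 0.03859
h_f = f(L/D)V²/(2g) = 0.03859·(860/0.108)·2.936²/(2·9.81) = 135.0 m

h_f ≈ 135 m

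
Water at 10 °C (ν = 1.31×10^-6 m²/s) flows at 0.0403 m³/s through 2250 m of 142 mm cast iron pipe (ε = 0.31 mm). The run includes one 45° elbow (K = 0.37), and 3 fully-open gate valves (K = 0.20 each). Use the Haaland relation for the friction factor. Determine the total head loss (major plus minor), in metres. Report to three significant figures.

V = 4Q/(πD²) = 2.545 m/s; V²/2g = 0.3300 m
Re = 2.76×10^5, ε/D = 0.00218 → f = 0.02457 (Haaland)
Major: h_f = f(L/D)·V²/2g = 0.02457·15845·0.3300 = 128.5 m
Minor: ΣK = 0.970; h_m = ΣK·V²/2g = 0.3201 m
Total H_L = 128.5 + 0.3201 = 128.8 m

H_L ≈ 129 m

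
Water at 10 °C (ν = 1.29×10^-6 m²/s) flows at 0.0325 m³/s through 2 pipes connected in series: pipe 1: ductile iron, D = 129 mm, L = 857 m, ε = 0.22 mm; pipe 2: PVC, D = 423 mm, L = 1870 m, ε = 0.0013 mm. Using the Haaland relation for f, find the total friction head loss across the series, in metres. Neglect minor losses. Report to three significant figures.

H ≈ 48.8 m

Pipe 1: V = 2.487 m/s, Re = 2.49×10^5, ε/D = 0.00171, f = 0.02321, h_1 = f(L/D)V²/2g = 48.60 m
Pipe 2: V = 0.2313 m/s, Re = 7.58×10^4, ε/D = 3.07×10^-6, f = 0.01891, h_2 = f(L/D)V²/2g = 0.2279 m
Series → Q common, losses add: H = Σh = 48.83 m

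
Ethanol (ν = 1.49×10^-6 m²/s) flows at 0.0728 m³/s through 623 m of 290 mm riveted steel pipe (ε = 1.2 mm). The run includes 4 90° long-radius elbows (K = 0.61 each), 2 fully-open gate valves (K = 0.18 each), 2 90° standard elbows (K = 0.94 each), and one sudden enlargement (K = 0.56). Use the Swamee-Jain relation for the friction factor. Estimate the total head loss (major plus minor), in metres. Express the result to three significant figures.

H_L ≈ 4.23 m

V = 4Q/(πD²) = 1.102 m/s; V²/2g = 0.06191 m
Re = 2.15×10^5, ε/D = 0.00414 → f = 0.02937 (Swamee-Jain)
Major: h_f = f(L/D)·V²/2g = 0.02937·2148·0.06191 = 3.907 m
Minor: ΣK = 5.24; h_m = ΣK·V²/2g = 0.3244 m
Total H_L = 3.907 + 0.3244 = 4.232 m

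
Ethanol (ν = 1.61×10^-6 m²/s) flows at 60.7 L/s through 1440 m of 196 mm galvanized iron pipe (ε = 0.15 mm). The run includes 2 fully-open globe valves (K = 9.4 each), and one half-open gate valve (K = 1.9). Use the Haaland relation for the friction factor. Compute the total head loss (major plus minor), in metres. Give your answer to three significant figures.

H_L ≈ 34.1 m

V = 4Q/(πD²) = 2.012 m/s; V²/2g = 0.2063 m
Re = 2.45×10^5, ε/D = 7.65×10^-4 → f = 0.01968 (Haaland)
Major: h_f = f(L/D)·V²/2g = 0.01968·7347·0.2063 = 29.82 m
Minor: ΣK = 20.7; h_m = ΣK·V²/2g = 4.270 m
Total H_L = 29.82 + 4.270 = 34.09 m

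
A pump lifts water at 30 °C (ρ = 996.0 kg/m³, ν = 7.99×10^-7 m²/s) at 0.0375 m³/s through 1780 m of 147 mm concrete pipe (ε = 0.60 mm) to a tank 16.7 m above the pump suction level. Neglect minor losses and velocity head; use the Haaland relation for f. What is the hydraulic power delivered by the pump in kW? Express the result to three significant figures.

P_hyd ≈ 38.0 kW

V = 4Q/(πD²) = 2.210 m/s; Re = 4.07×10^5; ε/D = 0.00408; f = 0.02889
h_f = f(L/D)V²/2g = 87.04 m
Total head H = z + h_f = 16.7 + 87.04 = 103.7 m
P_hyd = ρgQH = 996.0·9.81·0.0375·103.7 = 38.01 kW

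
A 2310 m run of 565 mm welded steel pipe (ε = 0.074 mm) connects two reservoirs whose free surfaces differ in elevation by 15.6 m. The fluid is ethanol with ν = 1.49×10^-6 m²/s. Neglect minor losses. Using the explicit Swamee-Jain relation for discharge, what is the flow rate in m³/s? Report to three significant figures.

Q ≈ 0.580 m³/s

Swamee-Jain (Type II): Q = -0.965·√(gD⁵h_f/L)·ln[ε/(3.7D) + √(3.17ν²L/(gD³h_f))]
√(gD⁵h_f/L) = √(9.81·0.565⁵·15.6/2310) = 0.06176
ε/(3.7D) = 3.54×10^-5; √(3.17ν²L/(gD³h_f)) = 2.43×10^-5
Q = -0.965·0.06176·ln(5.967×10^-5) = 0.5797 m³/s
Check: V = 2.31 m/s, Re = 8.77×10^5, f = 0.01408, h_f = 15.7 m ≈ 15.6 m ✓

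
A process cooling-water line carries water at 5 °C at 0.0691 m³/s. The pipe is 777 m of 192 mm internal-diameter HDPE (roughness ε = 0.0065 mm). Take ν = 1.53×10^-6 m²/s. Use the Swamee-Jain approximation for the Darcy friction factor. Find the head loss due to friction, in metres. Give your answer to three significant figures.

h_f ≈ 17.3 m

V = 4Q/(πD²) = 4·0.0691/(π·0.192²) = 2.387 m/s
Re = VD/ν = 2.387·0.192/1.53×10^-6 = 2.99×10^5 → turbulent
ε/D = 0.0065/192 = 3.39×10^-5
Swamee-Jain: f = 0.01477
h_f = f(L/D)V²/(2g) = 0.01477·(777/0.192)·2.387²/(2·9.81) = 17.35 m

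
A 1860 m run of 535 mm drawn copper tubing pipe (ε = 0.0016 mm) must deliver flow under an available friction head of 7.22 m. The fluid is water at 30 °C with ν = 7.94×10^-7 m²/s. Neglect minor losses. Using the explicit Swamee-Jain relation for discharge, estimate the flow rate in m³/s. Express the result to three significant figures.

Q ≈ 0.428 m³/s

Swamee-Jain (Type II): Q = -0.965·√(gD⁵h_f/L)·ln[ε/(3.7D) + √(3.17ν²L/(gD³h_f))]
√(gD⁵h_f/L) = √(9.81·0.535⁵·7.22/1860) = 0.04085
ε/(3.7D) = 8.08×10^-7; √(3.17ν²L/(gD³h_f)) = 1.85×10^-5
Q = -0.965·0.04085·ln(1.932×10^-5) = 0.4279 m³/s
Check: V = 1.90 m/s, Re = 1.28×10^6, f = 0.01122, h_f = 7.21 m ≈ 7.22 m ✓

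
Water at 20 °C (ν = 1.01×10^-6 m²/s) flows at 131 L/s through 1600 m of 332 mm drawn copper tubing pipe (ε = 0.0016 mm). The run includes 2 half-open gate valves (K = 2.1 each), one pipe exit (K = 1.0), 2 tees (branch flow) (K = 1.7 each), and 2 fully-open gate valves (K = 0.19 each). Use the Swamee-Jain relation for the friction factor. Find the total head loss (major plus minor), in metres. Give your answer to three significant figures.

H_L ≈ 8.46 m

V = 4Q/(πD²) = 1.513 m/s; V²/2g = 0.1167 m
Re = 4.97×10^5, ε/D = 4.82×10^-6 → f = 0.01318 (Swamee-Jain)
Major: h_f = f(L/D)·V²/2g = 0.01318·4819·0.1167 = 7.414 m
Minor: ΣK = 8.98; h_m = ΣK·V²/2g = 1.048 m
Total H_L = 7.414 + 1.048 = 8.462 m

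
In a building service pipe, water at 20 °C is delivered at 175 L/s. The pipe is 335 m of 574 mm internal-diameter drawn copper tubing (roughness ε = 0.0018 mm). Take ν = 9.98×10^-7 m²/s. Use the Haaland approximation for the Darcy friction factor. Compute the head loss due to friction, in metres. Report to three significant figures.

V = 4Q/(πD²) = 4·0.175/(π·0.574²) = 0.6763 m/s
Re = VD/ν = 0.6763·0.574/9.98×10^-7 = 3.89×10^5 → turbulent
ε/D = 0.0018/574 = 3.14×10^-6
Haaland: f = 0.01370
h_f = f(L/D)V²/(2g) = 0.01370·(335/0.574)·0.6763²/(2·9.81) = 0.1864 m

h_f ≈ 0.186 m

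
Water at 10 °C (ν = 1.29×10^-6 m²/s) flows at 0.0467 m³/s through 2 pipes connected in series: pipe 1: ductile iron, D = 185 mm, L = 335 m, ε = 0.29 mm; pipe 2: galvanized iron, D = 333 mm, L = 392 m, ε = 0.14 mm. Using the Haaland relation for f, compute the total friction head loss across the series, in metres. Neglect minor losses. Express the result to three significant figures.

H ≈ 6.67 m

Pipe 1: V = 1.737 m/s, Re = 2.49×10^5, ε/D = 0.00157, f = 0.02277, h_1 = f(L/D)V²/2g = 6.342 m
Pipe 2: V = 0.5362 m/s, Re = 1.38×10^5, ε/D = 4.20×10^-4, f = 0.01893, h_2 = f(L/D)V²/2g = 0.3266 m
Series → Q common, losses add: H = Σh = 6.669 m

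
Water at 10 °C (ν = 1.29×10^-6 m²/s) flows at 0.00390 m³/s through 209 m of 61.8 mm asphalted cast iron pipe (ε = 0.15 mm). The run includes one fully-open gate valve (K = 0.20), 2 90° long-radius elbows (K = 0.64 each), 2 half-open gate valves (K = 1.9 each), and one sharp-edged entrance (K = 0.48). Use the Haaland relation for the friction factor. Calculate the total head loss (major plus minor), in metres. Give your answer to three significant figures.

H_L ≈ 8.30 m

V = 4Q/(πD²) = 1.300 m/s; V²/2g = 0.08616 m
Re = 6.23×10^4, ε/D = 0.00243 → f = 0.02679 (Haaland)
Major: h_f = f(L/D)·V²/2g = 0.02679·3382·0.08616 = 7.807 m
Minor: ΣK = 5.76; h_m = ΣK·V²/2g = 0.4963 m
Total H_L = 7.807 + 0.4963 = 8.304 m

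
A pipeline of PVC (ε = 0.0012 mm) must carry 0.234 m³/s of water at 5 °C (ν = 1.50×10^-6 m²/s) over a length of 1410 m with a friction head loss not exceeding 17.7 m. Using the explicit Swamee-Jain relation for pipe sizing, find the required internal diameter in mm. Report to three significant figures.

Swamee-Jain (Type III): D = 0.66·[ε^1.25·(LQ²/(gh_f))^4.75 + ν·Q^9.4·(L/(gh_f))^5.2]^0.04
LQ²/(gh_f) = 0.4446; L/(gh_f) = 8.120
Term 1 = ε^1.25·(…)^4.75 = 8.45×10^-10; Term 2 = ν·Q^9.4·(…)^5.2 = 9.47×10^-8
D = 0.66·(8.45×10^-10 + 9.47×10^-8)^0.04 = 0.3457 m = 346 mm
Check: V = 2.49 m/s, Re = 5.74×10^5, f = 0.01283, h_f = 16.6 m ≈ 17.7 m ✓

D ≈ 346 mm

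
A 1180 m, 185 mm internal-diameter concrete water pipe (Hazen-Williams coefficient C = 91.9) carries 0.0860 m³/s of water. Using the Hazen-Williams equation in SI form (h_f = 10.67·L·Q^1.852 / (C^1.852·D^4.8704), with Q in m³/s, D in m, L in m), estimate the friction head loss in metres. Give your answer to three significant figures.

h_f = 10.67·1180·0.0860^1.852 / (91.9^1.852·0.185^4.8704) = 114.8 m

h_f ≈ 115 m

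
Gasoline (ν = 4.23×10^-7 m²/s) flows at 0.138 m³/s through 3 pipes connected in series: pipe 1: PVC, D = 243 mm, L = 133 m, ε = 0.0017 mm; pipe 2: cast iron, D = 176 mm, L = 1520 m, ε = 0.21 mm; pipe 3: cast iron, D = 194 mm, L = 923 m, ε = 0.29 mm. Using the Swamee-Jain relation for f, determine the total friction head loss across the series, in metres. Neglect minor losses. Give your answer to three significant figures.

Pipe 1: V = 2.976 m/s, Re = 1.71×10^6, ε/D = 7.00×10^-6, f = 0.01087, h_1 = f(L/D)V²/2g = 2.685 m
Pipe 2: V = 5.672 m/s, Re = 2.36×10^6, ε/D = 0.00119, f = 0.02067, h_2 = f(L/D)V²/2g = 292.8 m
Pipe 3: V = 4.669 m/s, Re = 2.14×10^6, ε/D = 0.00149, f = 0.02186, h_3 = f(L/D)V²/2g = 115.6 m
Series → Q common, losses add: H = Σh = 411.0 m

H ≈ 411 m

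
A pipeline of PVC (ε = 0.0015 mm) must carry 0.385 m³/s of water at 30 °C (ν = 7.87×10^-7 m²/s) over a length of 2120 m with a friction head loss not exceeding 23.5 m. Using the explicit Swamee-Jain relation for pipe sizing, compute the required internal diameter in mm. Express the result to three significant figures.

Swamee-Jain (Type III): D = 0.66·[ε^1.25·(LQ²/(gh_f))^4.75 + ν·Q^9.4·(L/(gh_f))^5.2]^0.04
LQ²/(gh_f) = 1.363; L/(gh_f) = 9.196
Term 1 = ε^1.25·(…)^4.75 = 2.29×10^-7; Term 2 = ν·Q^9.4·(…)^5.2 = 1.02×10^-5
D = 0.66·(2.29×10^-7 + 1.02×10^-5)^0.04 = 0.4172 m = 417 mm
Check: V = 2.82 m/s, Re = 1.49×10^6, f = 0.01098, h_f = 22.6 m ≈ 23.5 m ✓

D ≈ 417 mm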